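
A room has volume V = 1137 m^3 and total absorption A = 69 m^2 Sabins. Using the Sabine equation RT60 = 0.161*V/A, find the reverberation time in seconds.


RT60 = 0.161 * 1137 / 69 = 2.653 s


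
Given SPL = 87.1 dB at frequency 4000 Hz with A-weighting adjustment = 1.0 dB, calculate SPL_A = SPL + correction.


A-weighting table: 4000 Hz -> 1.0 dB correction
SPL_A = SPL + correction = 87.1 + (1.0) = 88.1 dBA


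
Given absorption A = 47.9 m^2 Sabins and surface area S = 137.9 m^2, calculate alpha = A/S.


Absorption coefficient = absorbed power / incident power
alpha = A / S = 47.9 / 137.9 = 0.34735


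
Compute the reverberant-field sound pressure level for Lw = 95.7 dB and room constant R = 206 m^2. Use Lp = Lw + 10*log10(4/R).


4/R = 4/206 = 0.0194175
Lp = 95.7 + 10*log10(0.0194175) = 78.582 dB


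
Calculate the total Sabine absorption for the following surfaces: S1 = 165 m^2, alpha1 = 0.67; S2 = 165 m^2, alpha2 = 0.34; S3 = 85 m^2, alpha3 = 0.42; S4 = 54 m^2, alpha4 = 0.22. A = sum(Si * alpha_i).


165 * 0.67 = 110.55
165 * 0.34 = 56.1
85 * 0.42 = 35.7
54 * 0.22 = 11.88
A_total = 110.55 + 56.1 + 35.7 + 11.88 = 214.23 m^2


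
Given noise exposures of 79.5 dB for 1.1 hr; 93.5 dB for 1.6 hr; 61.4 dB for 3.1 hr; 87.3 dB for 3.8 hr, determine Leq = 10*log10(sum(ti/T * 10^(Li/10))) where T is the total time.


T_total = 1.1 + 1.6 + 3.1 + 3.8 = 9.6 hr
(1.1/9.6) * 10^(79.5/10) = 1.02123e+07
(1.6/9.6) * 10^(93.5/10) = 3.7312e+08
(3.1/9.6) * 10^(61.4/10) = 445749
(3.8/9.6) * 10^(87.3/10) = 2.12575e+08
Sum = 1.02123e+07 + 3.7312e+08 + 445749 + 2.12575e+08 = 5.96353e+08
Leq = 10*log10(5.96353e+08) = 87.755 dB


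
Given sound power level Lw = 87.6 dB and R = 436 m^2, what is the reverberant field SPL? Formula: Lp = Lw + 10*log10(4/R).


4/R = 4/436 = 0.00917431
Lp = 87.6 + 10*log10(0.00917431) = 67.226 dB


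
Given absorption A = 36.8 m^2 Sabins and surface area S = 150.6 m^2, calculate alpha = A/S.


Absorption coefficient = absorbed power / incident power
alpha = A / S = 36.8 / 150.6 = 0.24436


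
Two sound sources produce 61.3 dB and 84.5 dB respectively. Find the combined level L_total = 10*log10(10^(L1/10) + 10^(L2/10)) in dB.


10^(61.3/10) = 1.34896e+06
10^(84.5/10) = 2.81838e+08
Sum = 1.34896e+06 + 2.81838e+08 = 2.83187e+08
L_total = 10*log10(2.83187e+08) = 84.521 dB


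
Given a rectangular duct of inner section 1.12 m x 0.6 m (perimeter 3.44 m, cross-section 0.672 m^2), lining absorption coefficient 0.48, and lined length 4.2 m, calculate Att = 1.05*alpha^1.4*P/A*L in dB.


alpha^1.4 = 0.48^1.4 = 0.35788
Attenuation rate = 1.05 * alpha^1.4 * P / A
= 1.05 * 0.35788 * 3.44 / 0.672 = 1.9236 dB/m
Total Att = 1.9236 * 4.2 = 8.0791 dB


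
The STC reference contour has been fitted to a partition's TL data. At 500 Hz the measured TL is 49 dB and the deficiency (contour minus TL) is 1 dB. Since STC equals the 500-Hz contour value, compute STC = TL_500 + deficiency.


By ASTM E413, STC = value of the fitted reference contour at 500 Hz.
Contour value at 500 Hz = TL_500 + deficiency = 49 + 1 = 50
STC = 50


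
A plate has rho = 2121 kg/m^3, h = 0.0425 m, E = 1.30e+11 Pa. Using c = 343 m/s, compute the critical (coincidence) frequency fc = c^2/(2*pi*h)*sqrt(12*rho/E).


12*rho/E = 12*2121/1.30e+11 = 1.95785e-07
sqrt(12*rho/E) = sqrt(1.95785e-07) = 0.000442476
c^2/(2*pi*h) = 343^2/(2*pi*0.0425) = 440575
fc = 440575 * 0.000442476 = 194.94 Hz


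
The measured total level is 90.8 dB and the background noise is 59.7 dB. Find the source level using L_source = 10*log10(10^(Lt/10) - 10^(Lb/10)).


10^(90.8/10) = 1.20226e+09
10^(59.7/10) = 933254
Difference = 1.20226e+09 - 933254 = 1.20133e+09
L_source = 10*log10(1.20133e+09) = 90.797 dB


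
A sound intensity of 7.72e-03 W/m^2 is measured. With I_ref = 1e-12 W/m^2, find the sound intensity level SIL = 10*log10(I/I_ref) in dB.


I / I_ref = 7.72e-03 / 1e-12 = 7.72e+09
SIL = 10 * log10(7.72e+09) = 98.876 dB


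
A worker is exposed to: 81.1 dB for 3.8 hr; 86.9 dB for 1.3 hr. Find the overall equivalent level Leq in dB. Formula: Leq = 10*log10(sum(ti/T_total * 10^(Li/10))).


T_total = 3.8 + 1.3 = 5.1 hr
(3.8/5.1) * 10^(81.1/10) = 9.59872e+07
(1.3/5.1) * 10^(86.9/10) = 1.24846e+08
Sum = 9.59872e+07 + 1.24846e+08 = 2.20833e+08
Leq = 10*log10(2.20833e+08) = 83.441 dB


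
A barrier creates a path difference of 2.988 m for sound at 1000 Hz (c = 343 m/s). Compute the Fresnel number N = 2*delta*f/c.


N = 2*delta*f/c = 2*delta/lambda, where lambda = c/f
lambda = 343 / 1000 = 0.343 m
N = 2 * 2.988 / 0.343 = 17.423


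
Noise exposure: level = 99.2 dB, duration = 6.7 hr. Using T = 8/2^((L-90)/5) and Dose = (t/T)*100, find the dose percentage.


T_allowed = 8 / 2^((99.2 - 90)/5) = 2.23457 hr
Dose = 6.7 / 2.23457 * 100 = 299.83 %


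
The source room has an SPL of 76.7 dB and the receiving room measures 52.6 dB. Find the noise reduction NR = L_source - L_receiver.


NR = L_source - L_receiver (difference between source and receiving room levels)
NR = 76.7 - 52.6 = 24.1 dB


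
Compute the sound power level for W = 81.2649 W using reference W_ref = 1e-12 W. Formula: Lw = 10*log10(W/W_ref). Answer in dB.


W / W_ref = 81.2649 / 1e-12 = 8.12649e+13
Lw = 10 * log10(8.12649e+13) = 139.1 dB


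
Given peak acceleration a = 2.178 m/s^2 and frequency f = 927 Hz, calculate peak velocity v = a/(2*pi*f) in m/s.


omega = 2*pi*f = 2*pi*927 = 5824.51 rad/s
v = a / omega = 2.178 / 5824.51 = 0.00037394 m/s


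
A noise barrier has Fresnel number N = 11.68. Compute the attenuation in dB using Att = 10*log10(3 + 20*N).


3 + 20*N = 3 + 20*11.68 = 236.6
Att = 10*log10(236.6) = 23.74 dB


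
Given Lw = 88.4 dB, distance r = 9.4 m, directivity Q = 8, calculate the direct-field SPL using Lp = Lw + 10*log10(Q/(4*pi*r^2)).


4*pi*r^2 = 4*pi*9.4^2 = 1110.36 m^2
Q / (4*pi*r^2) = 8 / 1110.36 = 0.00720487
Lp = 88.4 + 10*log10(0.00720487) = 66.976 dB


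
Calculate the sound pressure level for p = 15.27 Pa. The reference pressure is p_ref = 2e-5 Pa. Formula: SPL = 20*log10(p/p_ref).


p / p_ref = 15.27 / 2e-5 = 763500
SPL = 20 * log10(763500) = 117.66 dB


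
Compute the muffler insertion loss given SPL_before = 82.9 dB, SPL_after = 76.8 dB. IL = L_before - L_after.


Insertion loss = SPL without muffler - SPL with muffler
IL = 82.9 - 76.8 = 6.1 dB


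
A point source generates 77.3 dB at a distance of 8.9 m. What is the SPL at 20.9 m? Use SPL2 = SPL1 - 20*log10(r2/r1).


r2/r1 = 20.9/8.9 = 2.34831
Correction = 20*log10(2.34831) = 7.41511 dB
SPL2 = 77.3 - 7.41511 = 69.885 dB


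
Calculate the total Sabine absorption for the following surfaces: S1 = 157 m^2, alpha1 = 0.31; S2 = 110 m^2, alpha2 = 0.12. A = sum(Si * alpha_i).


157 * 0.31 = 48.67
110 * 0.12 = 13.2
A_total = 48.67 + 13.2 = 61.87 m^2


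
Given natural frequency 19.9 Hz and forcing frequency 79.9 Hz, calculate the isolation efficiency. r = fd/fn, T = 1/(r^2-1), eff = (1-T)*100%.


r = 79.9 / 19.9 = 4.01508
r^2 - 1 = 4.01508^2 - 1 = 15.1209
T = 1/15.1209 = 0.0661336
Efficiency = (1 - 0.0661336)*100 = 93.387 %


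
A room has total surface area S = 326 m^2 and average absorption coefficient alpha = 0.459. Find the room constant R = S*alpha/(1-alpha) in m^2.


R = 326 * 0.459 / (1 - 0.459) = 276.59 m^2


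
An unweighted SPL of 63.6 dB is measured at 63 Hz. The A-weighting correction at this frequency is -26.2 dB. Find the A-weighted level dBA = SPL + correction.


A-weighting table: 63 Hz -> -26.2 dB correction
SPL_A = SPL + correction = 63.6 + (-26.2) = 37.4 dBA


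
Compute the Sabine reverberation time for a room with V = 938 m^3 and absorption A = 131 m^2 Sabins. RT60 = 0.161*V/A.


RT60 = 0.161 * 938 / 131 = 1.1528 s


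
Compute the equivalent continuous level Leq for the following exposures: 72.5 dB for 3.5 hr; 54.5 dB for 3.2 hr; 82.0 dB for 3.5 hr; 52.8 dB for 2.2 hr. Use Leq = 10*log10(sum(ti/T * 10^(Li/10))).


T_total = 3.5 + 3.2 + 3.5 + 2.2 = 12.4 hr
(3.5/12.4) * 10^(72.5/10) = 5.01934e+06
(3.2/12.4) * 10^(54.5/10) = 72732.5
(3.5/12.4) * 10^(82.0/10) = 4.47349e+07
(2.2/12.4) * 10^(52.8/10) = 33806.6
Sum = 5.01934e+06 + 72732.5 + 4.47349e+07 + 33806.6 = 4.98608e+07
Leq = 10*log10(4.98608e+07) = 76.978 dB


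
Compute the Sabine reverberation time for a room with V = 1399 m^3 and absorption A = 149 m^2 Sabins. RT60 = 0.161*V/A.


RT60 = 0.161 * 1399 / 149 = 1.5117 s


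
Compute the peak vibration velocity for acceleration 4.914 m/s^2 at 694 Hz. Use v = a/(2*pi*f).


omega = 2*pi*f = 2*pi*694 = 4360.53 rad/s
v = a / omega = 4.914 / 4360.53 = 0.0011269 m/s


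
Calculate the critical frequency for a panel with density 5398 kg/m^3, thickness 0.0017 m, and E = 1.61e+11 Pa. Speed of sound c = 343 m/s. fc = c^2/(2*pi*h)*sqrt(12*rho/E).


12*rho/E = 12*5398/1.61e+11 = 4.02335e-07
sqrt(12*rho/E) = sqrt(4.02335e-07) = 0.000634299
c^2/(2*pi*h) = 343^2/(2*pi*0.0017) = 1.10144e+07
fc = 1.10144e+07 * 0.000634299 = 6986.4 Hz


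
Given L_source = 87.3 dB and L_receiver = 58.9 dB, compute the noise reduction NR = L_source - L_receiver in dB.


NR = L_source - L_receiver (difference between source and receiving room levels)
NR = 87.3 - 58.9 = 28.4 dB


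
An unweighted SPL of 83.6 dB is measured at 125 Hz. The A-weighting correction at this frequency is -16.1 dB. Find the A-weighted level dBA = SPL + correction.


A-weighting table: 125 Hz -> -16.1 dB correction
SPL_A = SPL + correction = 83.6 + (-16.1) = 67.5 dBA


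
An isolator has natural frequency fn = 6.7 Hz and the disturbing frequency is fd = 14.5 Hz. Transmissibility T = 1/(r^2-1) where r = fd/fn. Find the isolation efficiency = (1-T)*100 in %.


r = 14.5 / 6.7 = 2.16418
r^2 - 1 = 2.16418^2 - 1 = 3.68368
T = 1/3.68368 = 0.271468
Efficiency = (1 - 0.271468)*100 = 72.853 %


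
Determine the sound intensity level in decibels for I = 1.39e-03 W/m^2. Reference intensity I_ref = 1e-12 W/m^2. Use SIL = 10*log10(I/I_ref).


I / I_ref = 1.39e-03 / 1e-12 = 1.39e+09
SIL = 10 * log10(1.39e+09) = 91.43 dB


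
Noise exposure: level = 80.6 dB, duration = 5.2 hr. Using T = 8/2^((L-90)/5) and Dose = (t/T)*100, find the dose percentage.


T_allowed = 8 / 2^((80.6 - 90)/5) = 29.446 hr
Dose = 5.2 / 29.446 * 100 = 17.659 %


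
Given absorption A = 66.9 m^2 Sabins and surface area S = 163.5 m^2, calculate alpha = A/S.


Absorption coefficient = absorbed power / incident power
alpha = A / S = 66.9 / 163.5 = 0.40917


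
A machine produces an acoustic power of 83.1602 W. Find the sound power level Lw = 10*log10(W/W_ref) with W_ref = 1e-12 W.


W / W_ref = 83.1602 / 1e-12 = 8.31602e+13
Lw = 10 * log10(8.31602e+13) = 139.2 dB


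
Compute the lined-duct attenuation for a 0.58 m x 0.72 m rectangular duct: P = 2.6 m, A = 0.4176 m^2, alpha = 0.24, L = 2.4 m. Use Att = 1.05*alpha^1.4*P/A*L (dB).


alpha^1.4 = 0.24^1.4 = 0.135611
Attenuation rate = 1.05 * alpha^1.4 * P / A
= 1.05 * 0.135611 * 2.6 / 0.4176 = 0.886537 dB/m
Total Att = 0.886537 * 2.4 = 2.1277 dB


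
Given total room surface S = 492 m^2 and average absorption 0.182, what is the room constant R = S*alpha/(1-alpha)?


R = 492 * 0.182 / (1 - 0.182) = 109.47 m^2


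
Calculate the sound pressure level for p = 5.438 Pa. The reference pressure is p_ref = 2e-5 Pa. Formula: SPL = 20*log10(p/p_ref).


p / p_ref = 5.438 / 2e-5 = 271900
SPL = 20 * log10(271900) = 108.69 dB


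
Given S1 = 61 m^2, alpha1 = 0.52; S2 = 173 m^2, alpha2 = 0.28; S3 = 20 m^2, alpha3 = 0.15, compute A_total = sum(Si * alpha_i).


61 * 0.52 = 31.72
173 * 0.28 = 48.44
20 * 0.15 = 3
A_total = 31.72 + 48.44 + 3 = 83.16 m^2


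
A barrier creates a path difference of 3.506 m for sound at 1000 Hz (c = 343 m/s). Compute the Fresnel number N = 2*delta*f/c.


N = 2*delta*f/c = 2*delta/lambda, where lambda = c/f
lambda = 343 / 1000 = 0.343 m
N = 2 * 3.506 / 0.343 = 20.443


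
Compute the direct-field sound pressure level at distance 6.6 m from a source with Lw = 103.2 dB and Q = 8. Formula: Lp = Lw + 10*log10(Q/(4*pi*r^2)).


4*pi*r^2 = 4*pi*6.6^2 = 547.391 m^2
Q / (4*pi*r^2) = 8 / 547.391 = 0.0146148
Lp = 103.2 + 10*log10(0.0146148) = 84.848 dB


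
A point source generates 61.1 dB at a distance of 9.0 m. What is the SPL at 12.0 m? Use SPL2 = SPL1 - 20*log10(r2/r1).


r2/r1 = 12.0/9.0 = 1.33333
Correction = 20*log10(1.33333) = 2.49875 dB
SPL2 = 61.1 - 2.49875 = 58.601 dB


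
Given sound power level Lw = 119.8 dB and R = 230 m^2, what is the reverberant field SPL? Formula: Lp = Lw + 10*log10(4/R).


4/R = 4/230 = 0.0173913
Lp = 119.8 + 10*log10(0.0173913) = 102.2 dB


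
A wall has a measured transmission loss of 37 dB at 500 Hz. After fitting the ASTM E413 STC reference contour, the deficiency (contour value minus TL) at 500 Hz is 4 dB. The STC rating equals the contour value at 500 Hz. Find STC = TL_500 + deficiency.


By ASTM E413, STC = value of the fitted reference contour at 500 Hz.
Contour value at 500 Hz = TL_500 + deficiency = 37 + 4 = 41
STC = 41


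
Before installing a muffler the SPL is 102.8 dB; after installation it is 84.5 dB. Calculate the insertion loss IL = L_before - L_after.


Insertion loss = SPL without muffler - SPL with muffler
IL = 102.8 - 84.5 = 18.3 dB


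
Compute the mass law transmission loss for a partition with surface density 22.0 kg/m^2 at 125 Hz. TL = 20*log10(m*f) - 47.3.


m * f = 22.0 * 125 = 2750
20*log10(2750) = 68.7867 dB
TL = 68.7867 - 47.3 = 21.487 dB


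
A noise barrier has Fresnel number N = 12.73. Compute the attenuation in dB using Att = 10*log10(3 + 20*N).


3 + 20*N = 3 + 20*12.73 = 257.6
Att = 10*log10(257.6) = 24.109 dB


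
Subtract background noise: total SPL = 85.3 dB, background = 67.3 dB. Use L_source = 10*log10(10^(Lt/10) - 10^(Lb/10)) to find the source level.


10^(85.3/10) = 3.38844e+08
10^(67.3/10) = 5.37032e+06
Difference = 3.38844e+08 - 5.37032e+06 = 3.33474e+08
L_source = 10*log10(3.33474e+08) = 85.231 dB


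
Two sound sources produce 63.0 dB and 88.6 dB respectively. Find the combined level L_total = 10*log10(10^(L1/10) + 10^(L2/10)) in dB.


10^(63.0/10) = 1.99526e+06
10^(88.6/10) = 7.24436e+08
Sum = 1.99526e+06 + 7.24436e+08 = 7.26431e+08
L_total = 10*log10(7.26431e+08) = 88.612 dB


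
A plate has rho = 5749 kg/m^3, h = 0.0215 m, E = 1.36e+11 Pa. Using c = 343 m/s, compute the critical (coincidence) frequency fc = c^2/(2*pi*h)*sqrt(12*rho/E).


12*rho/E = 12*5749/1.36e+11 = 5.07265e-07
sqrt(12*rho/E) = sqrt(5.07265e-07) = 0.000712225
c^2/(2*pi*h) = 343^2/(2*pi*0.0215) = 870903
fc = 870903 * 0.000712225 = 620.28 Hz


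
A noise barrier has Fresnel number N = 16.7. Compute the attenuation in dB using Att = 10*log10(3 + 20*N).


3 + 20*N = 3 + 20*16.7 = 337
Att = 10*log10(337) = 25.276 dB


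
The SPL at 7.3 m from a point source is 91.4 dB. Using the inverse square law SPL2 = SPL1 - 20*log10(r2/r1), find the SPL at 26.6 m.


r2/r1 = 26.6/7.3 = 3.64384
Correction = 20*log10(3.64384) = 11.2312 dB
SPL2 = 91.4 - 11.2312 = 80.169 dB


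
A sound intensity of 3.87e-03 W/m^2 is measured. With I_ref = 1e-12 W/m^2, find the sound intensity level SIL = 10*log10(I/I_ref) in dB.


I / I_ref = 3.87e-03 / 1e-12 = 3.87e+09
SIL = 10 * log10(3.87e+09) = 95.877 dB


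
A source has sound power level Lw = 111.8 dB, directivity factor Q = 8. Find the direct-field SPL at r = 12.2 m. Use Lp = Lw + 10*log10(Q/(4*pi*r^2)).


4*pi*r^2 = 4*pi*12.2^2 = 1870.38 m^2
Q / (4*pi*r^2) = 8 / 1870.38 = 0.00427721
Lp = 111.8 + 10*log10(0.00427721) = 88.112 dB


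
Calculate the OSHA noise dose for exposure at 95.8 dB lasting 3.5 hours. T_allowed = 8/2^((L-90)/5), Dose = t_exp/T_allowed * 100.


T_allowed = 8 / 2^((95.8 - 90)/5) = 3.5801 hr
Dose = 3.5 / 3.5801 * 100 = 97.763 %


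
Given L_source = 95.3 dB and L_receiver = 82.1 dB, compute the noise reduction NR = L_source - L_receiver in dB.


NR = L_source - L_receiver (difference between source and receiving room levels)
NR = 95.3 - 82.1 = 13.2 dB


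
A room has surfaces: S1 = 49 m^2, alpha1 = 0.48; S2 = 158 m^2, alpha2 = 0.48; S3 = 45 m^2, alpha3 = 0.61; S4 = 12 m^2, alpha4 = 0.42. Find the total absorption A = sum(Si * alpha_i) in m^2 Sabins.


49 * 0.48 = 23.52
158 * 0.48 = 75.84
45 * 0.61 = 27.45
12 * 0.42 = 5.04
A_total = 23.52 + 75.84 + 27.45 + 5.04 = 131.85 m^2


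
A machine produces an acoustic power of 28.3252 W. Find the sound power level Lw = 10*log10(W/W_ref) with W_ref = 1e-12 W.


W / W_ref = 28.3252 / 1e-12 = 2.83252e+13
Lw = 10 * log10(2.83252e+13) = 134.52 dB


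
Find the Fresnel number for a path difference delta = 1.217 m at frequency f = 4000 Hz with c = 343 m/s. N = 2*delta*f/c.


N = 2*delta*f/c = 2*delta/lambda, where lambda = c/f
lambda = 343 / 4000 = 0.08575 m
N = 2 * 1.217 / 0.08575 = 28.385


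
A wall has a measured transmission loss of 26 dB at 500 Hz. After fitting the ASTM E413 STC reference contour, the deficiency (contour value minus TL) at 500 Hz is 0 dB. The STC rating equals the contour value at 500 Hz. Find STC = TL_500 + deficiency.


By ASTM E413, STC = value of the fitted reference contour at 500 Hz.
Contour value at 500 Hz = TL_500 + deficiency = 26 + 0 = 26
STC = 26


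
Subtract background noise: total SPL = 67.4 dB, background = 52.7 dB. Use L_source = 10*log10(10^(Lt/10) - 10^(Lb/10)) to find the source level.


10^(67.4/10) = 5.49541e+06
10^(52.7/10) = 186209
Difference = 5.49541e+06 - 186209 = 5.3092e+06
L_source = 10*log10(5.3092e+06) = 67.25 dB


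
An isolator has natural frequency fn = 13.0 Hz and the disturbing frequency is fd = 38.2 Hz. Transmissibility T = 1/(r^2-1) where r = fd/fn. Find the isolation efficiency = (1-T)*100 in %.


r = 38.2 / 13.0 = 2.93846
r^2 - 1 = 2.93846^2 - 1 = 7.63455
T = 1/7.63455 = 0.130983
Efficiency = (1 - 0.130983)*100 = 86.902 %


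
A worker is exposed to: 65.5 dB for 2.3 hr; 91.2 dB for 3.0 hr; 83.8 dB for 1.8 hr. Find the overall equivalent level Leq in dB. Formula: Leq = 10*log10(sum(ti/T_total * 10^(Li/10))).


T_total = 2.3 + 3.0 + 1.8 = 7.1 hr
(2.3/7.1) * 10^(65.5/10) = 1.1494e+06
(3.0/7.1) * 10^(91.2/10) = 5.5701e+08
(1.8/7.1) * 10^(83.8/10) = 6.08155e+07
Sum = 1.1494e+06 + 5.5701e+08 + 6.08155e+07 = 6.18975e+08
Leq = 10*log10(6.18975e+08) = 87.917 dB


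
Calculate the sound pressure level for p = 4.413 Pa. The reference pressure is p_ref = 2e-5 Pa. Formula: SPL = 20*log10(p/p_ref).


p / p_ref = 4.413 / 2e-5 = 220650
SPL = 20 * log10(220650) = 106.87 dB


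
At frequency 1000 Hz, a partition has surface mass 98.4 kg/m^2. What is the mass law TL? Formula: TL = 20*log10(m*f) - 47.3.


m * f = 98.4 * 1000 = 98400
20*log10(98400) = 99.8599 dB
TL = 99.8599 - 47.3 = 52.56 dB


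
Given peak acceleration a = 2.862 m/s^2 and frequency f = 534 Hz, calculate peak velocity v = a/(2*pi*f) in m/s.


omega = 2*pi*f = 2*pi*534 = 3355.22 rad/s
v = a / omega = 2.862 / 3355.22 = 0.000853 m/s


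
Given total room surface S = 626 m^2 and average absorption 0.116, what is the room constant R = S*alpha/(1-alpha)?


R = 626 * 0.116 / (1 - 0.116) = 82.145 m^2


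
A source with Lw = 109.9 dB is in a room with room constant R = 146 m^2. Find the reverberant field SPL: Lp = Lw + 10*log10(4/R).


4/R = 4/146 = 0.0273973
Lp = 109.9 + 10*log10(0.0273973) = 94.277 dB


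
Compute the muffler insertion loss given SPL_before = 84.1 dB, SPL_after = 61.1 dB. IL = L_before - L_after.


Insertion loss = SPL without muffler - SPL with muffler
IL = 84.1 - 61.1 = 23 dB


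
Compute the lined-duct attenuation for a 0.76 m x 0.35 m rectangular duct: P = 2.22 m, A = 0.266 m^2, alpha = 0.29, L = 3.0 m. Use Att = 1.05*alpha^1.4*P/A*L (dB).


alpha^1.4 = 0.29^1.4 = 0.176749
Attenuation rate = 1.05 * alpha^1.4 * P / A
= 1.05 * 0.176749 * 2.22 / 0.266 = 1.54888 dB/m
Total Att = 1.54888 * 3.0 = 4.6466 dB


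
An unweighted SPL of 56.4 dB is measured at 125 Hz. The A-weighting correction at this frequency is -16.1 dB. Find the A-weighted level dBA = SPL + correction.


A-weighting table: 125 Hz -> -16.1 dB correction
SPL_A = SPL + correction = 56.4 + (-16.1) = 40.3 dBA


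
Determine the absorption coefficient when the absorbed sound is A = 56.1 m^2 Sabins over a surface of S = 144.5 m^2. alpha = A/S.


Absorption coefficient = absorbed power / incident power
alpha = A / S = 56.1 / 144.5 = 0.38824


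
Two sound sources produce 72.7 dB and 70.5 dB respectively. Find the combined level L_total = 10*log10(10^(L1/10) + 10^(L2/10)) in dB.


10^(72.7/10) = 1.86209e+07
10^(70.5/10) = 1.12202e+07
Sum = 1.86209e+07 + 1.12202e+07 = 2.98411e+07
L_total = 10*log10(2.98411e+07) = 74.748 dB


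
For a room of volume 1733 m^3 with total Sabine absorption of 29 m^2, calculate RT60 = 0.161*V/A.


RT60 = 0.161 * 1733 / 29 = 9.6211 s


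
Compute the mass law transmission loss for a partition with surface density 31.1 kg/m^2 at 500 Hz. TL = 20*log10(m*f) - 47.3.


m * f = 31.1 * 500 = 15550
20*log10(15550) = 83.8346 dB
TL = 83.8346 - 47.3 = 36.535 dB


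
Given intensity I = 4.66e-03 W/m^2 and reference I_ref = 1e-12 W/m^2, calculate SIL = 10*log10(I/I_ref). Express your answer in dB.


I / I_ref = 4.66e-03 / 1e-12 = 4.66e+09
SIL = 10 * log10(4.66e+09) = 96.684 dB


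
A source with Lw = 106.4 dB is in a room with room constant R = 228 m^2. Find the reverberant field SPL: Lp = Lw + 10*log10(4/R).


4/R = 4/228 = 0.0175439
Lp = 106.4 + 10*log10(0.0175439) = 88.841 dB


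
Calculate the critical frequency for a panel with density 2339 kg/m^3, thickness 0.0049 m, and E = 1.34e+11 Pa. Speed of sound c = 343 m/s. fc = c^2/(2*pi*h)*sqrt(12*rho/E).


12*rho/E = 12*2339/1.34e+11 = 2.09463e-07
sqrt(12*rho/E) = sqrt(2.09463e-07) = 0.000457671
c^2/(2*pi*h) = 343^2/(2*pi*0.0049) = 3.82131e+06
fc = 3.82131e+06 * 0.000457671 = 1748.9 Hz


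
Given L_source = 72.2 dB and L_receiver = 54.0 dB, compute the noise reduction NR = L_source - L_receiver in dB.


NR = L_source - L_receiver (difference between source and receiving room levels)
NR = 72.2 - 54.0 = 18.2 dB


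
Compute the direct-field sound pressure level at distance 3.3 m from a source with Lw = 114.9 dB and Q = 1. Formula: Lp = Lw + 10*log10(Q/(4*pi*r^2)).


4*pi*r^2 = 4*pi*3.3^2 = 136.848 m^2
Q / (4*pi*r^2) = 1 / 136.848 = 0.00730738
Lp = 114.9 + 10*log10(0.00730738) = 93.538 dB


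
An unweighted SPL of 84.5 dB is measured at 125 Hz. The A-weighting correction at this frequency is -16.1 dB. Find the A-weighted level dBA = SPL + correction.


A-weighting table: 125 Hz -> -16.1 dB correction
SPL_A = SPL + correction = 84.5 + (-16.1) = 68.4 dBA


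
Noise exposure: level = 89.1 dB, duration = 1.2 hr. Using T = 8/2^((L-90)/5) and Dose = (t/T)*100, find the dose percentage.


T_allowed = 8 / 2^((89.1 - 90)/5) = 9.06307 hr
Dose = 1.2 / 9.06307 * 100 = 13.241 %


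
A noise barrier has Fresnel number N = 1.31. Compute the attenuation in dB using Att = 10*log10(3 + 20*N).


3 + 20*N = 3 + 20*1.31 = 29.2
Att = 10*log10(29.2) = 14.654 dB


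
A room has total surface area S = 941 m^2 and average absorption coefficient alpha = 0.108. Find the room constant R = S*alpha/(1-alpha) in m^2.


R = 941 * 0.108 / (1 - 0.108) = 113.93 m^2


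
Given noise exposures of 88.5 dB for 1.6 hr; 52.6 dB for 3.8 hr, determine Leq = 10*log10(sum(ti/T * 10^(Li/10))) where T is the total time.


T_total = 1.6 + 3.8 = 5.4 hr
(1.6/5.4) * 10^(88.5/10) = 2.09762e+08
(3.8/5.4) * 10^(52.6/10) = 128053
Sum = 2.09762e+08 + 128053 = 2.0989e+08
Leq = 10*log10(2.0989e+08) = 83.22 dB


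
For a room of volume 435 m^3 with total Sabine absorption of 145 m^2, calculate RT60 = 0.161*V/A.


RT60 = 0.161 * 435 / 145 = 0.483 s


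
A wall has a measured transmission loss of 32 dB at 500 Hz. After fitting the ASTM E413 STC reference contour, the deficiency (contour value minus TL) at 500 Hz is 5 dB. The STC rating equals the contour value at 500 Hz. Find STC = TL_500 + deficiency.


By ASTM E413, STC = value of the fitted reference contour at 500 Hz.
Contour value at 500 Hz = TL_500 + deficiency = 32 + 5 = 37
STC = 37


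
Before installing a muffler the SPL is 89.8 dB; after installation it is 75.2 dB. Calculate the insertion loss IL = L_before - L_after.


Insertion loss = SPL without muffler - SPL with muffler
IL = 89.8 - 75.2 = 14.6 dB


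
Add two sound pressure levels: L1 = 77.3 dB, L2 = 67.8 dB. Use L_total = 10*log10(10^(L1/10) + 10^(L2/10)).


10^(77.3/10) = 5.37032e+07
10^(67.8/10) = 6.0256e+06
Sum = 5.37032e+07 + 6.0256e+06 = 5.97288e+07
L_total = 10*log10(5.97288e+07) = 77.762 dB


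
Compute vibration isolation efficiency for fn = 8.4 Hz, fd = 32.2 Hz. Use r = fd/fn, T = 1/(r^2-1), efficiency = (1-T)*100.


r = 32.2 / 8.4 = 3.83333
r^2 - 1 = 3.83333^2 - 1 = 13.6944
T = 1/13.6944 = 0.0730225
Efficiency = (1 - 0.0730225)*100 = 92.698 %


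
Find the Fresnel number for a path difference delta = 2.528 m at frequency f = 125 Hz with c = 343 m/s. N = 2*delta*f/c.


N = 2*delta*f/c = 2*delta/lambda, where lambda = c/f
lambda = 343 / 125 = 2.744 m
N = 2 * 2.528 / 2.744 = 1.8426


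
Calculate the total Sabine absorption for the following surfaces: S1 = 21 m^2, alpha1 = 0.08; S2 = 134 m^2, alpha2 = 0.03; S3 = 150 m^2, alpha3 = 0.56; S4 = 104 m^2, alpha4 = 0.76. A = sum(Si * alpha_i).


21 * 0.08 = 1.68
134 * 0.03 = 4.02
150 * 0.56 = 84
104 * 0.76 = 79.04
A_total = 1.68 + 4.02 + 84 + 79.04 = 168.74 m^2


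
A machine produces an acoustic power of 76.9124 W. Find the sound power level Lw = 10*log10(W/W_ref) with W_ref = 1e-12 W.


W / W_ref = 76.9124 / 1e-12 = 7.69124e+13
Lw = 10 * log10(7.69124e+13) = 138.86 dB


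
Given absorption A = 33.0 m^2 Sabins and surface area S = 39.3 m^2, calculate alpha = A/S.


Absorption coefficient = absorbed power / incident power
alpha = A / S = 33.0 / 39.3 = 0.83969


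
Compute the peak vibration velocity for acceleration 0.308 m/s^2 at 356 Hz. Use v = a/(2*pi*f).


omega = 2*pi*f = 2*pi*356 = 2236.81 rad/s
v = a / omega = 0.308 / 2236.81 = 0.0001377 m/s


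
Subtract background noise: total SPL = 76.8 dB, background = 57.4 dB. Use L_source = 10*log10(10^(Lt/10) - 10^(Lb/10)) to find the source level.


10^(76.8/10) = 4.7863e+07
10^(57.4/10) = 549541
Difference = 4.7863e+07 - 549541 = 4.73135e+07
L_source = 10*log10(4.73135e+07) = 76.75 dB


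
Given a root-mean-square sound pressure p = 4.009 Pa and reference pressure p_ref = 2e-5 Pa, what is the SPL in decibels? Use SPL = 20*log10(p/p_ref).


p / p_ref = 4.009 / 2e-5 = 200450
SPL = 20 * log10(200450) = 106.04 dB


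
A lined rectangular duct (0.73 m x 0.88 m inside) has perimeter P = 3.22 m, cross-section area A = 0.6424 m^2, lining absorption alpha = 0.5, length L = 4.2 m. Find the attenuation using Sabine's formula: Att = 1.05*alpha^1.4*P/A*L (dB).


alpha^1.4 = 0.5^1.4 = 0.378929
Attenuation rate = 1.05 * alpha^1.4 * P / A
= 1.05 * 0.378929 * 3.22 / 0.6424 = 1.99433 dB/m
Total Att = 1.99433 * 4.2 = 8.3762 dB


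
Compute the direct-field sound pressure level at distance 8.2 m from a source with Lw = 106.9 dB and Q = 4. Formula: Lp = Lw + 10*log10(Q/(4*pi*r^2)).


4*pi*r^2 = 4*pi*8.2^2 = 844.963 m^2
Q / (4*pi*r^2) = 4 / 844.963 = 0.00473394
Lp = 106.9 + 10*log10(0.00473394) = 83.652 dB


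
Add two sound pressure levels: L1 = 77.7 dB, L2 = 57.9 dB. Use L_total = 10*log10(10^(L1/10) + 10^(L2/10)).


10^(77.7/10) = 5.88844e+07
10^(57.9/10) = 616595
Sum = 5.88844e+07 + 616595 = 5.9501e+07
L_total = 10*log10(5.9501e+07) = 77.745 dB


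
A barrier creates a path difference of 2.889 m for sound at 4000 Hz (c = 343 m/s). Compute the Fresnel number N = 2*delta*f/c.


N = 2*delta*f/c = 2*delta/lambda, where lambda = c/f
lambda = 343 / 4000 = 0.08575 m
N = 2 * 2.889 / 0.08575 = 67.382


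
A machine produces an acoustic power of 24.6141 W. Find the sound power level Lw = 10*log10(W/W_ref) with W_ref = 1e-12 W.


W / W_ref = 24.6141 / 1e-12 = 2.46141e+13
Lw = 10 * log10(2.46141e+13) = 133.91 dB


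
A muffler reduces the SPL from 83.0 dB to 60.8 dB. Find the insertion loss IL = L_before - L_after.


Insertion loss = SPL without muffler - SPL with muffler
IL = 83.0 - 60.8 = 22.2 dB


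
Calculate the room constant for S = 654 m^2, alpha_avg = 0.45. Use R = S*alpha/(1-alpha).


R = 654 * 0.45 / (1 - 0.45) = 535.09 m^2


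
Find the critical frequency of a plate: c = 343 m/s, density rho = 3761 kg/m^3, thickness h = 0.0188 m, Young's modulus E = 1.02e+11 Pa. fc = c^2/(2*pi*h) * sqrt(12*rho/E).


12*rho/E = 12*3761/1.02e+11 = 4.42471e-07
sqrt(12*rho/E) = sqrt(4.42471e-07) = 0.000665185
c^2/(2*pi*h) = 343^2/(2*pi*0.0188) = 995980
fc = 995980 * 0.000665185 = 662.51 Hz


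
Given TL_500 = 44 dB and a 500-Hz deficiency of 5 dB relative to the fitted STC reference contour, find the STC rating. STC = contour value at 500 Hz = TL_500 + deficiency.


By ASTM E413, STC = value of the fitted reference contour at 500 Hz.
Contour value at 500 Hz = TL_500 + deficiency = 44 + 5 = 49
STC = 49


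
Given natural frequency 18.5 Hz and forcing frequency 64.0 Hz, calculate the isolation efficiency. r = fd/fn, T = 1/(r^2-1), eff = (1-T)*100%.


r = 64.0 / 18.5 = 3.45946
r^2 - 1 = 3.45946^2 - 1 = 10.9679
T = 1/10.9679 = 0.0911752
Efficiency = (1 - 0.0911752)*100 = 90.882 %


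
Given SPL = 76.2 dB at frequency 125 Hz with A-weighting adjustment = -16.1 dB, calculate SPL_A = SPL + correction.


A-weighting table: 125 Hz -> -16.1 dB correction
SPL_A = SPL + correction = 76.2 + (-16.1) = 60.1 dBA


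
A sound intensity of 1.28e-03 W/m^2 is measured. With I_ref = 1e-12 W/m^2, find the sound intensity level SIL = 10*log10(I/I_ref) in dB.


I / I_ref = 1.28e-03 / 1e-12 = 1.28e+09
SIL = 10 * log10(1.28e+09) = 91.072 dB


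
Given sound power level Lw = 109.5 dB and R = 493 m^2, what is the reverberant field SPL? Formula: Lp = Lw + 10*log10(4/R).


4/R = 4/493 = 0.00811359
Lp = 109.5 + 10*log10(0.00811359) = 88.592 dB


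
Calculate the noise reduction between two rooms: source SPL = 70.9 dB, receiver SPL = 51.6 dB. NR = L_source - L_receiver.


NR = L_source - L_receiver (difference between source and receiving room levels)
NR = 70.9 - 51.6 = 19.3 dB


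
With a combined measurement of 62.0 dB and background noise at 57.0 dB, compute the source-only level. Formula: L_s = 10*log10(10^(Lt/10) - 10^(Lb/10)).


10^(62.0/10) = 1.58489e+06
10^(57.0/10) = 501187
Difference = 1.58489e+06 - 501187 = 1.0837e+06
L_source = 10*log10(1.0837e+06) = 60.349 dB


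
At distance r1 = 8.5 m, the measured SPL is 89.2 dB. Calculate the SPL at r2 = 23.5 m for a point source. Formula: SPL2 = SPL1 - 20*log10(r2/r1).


r2/r1 = 23.5/8.5 = 2.76471
Correction = 20*log10(2.76471) = 8.83299 dB
SPL2 = 89.2 - 8.83299 = 80.367 dB


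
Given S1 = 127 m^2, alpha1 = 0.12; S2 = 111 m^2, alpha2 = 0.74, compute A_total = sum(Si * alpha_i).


127 * 0.12 = 15.24
111 * 0.74 = 82.14
A_total = 15.24 + 82.14 = 97.38 m^2


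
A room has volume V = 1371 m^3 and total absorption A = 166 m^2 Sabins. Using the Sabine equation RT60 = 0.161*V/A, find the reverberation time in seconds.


RT60 = 0.161 * 1371 / 166 = 1.3297 s


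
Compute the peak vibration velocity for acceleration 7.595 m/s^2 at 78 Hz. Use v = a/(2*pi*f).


omega = 2*pi*f = 2*pi*78 = 490.088 rad/s
v = a / omega = 7.595 / 490.088 = 0.015497 m/s


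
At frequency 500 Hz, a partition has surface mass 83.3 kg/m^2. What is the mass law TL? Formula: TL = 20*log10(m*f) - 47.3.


m * f = 83.3 * 500 = 41650
20*log10(41650) = 92.3923 dB
TL = 92.3923 - 47.3 = 45.092 dB


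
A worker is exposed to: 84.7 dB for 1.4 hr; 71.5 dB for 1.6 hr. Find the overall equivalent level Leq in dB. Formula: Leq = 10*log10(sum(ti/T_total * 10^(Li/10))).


T_total = 1.4 + 1.6 = 3.0 hr
(1.4/3.0) * 10^(84.7/10) = 1.37723e+08
(1.6/3.0) * 10^(71.5/10) = 7.53353e+06
Sum = 1.37723e+08 + 7.53353e+06 = 1.45257e+08
Leq = 10*log10(1.45257e+08) = 81.621 dB


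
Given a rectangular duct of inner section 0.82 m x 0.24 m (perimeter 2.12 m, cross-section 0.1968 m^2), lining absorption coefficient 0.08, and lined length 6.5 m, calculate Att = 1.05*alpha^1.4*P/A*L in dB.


alpha^1.4 = 0.08^1.4 = 0.029129
Attenuation rate = 1.05 * alpha^1.4 * P / A
= 1.05 * 0.029129 * 2.12 / 0.1968 = 0.329477 dB/m
Total Att = 0.329477 * 6.5 = 2.1416 dB


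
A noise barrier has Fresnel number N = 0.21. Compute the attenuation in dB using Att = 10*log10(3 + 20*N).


3 + 20*N = 3 + 20*0.21 = 7.2
Att = 10*log10(7.2) = 8.5733 dB


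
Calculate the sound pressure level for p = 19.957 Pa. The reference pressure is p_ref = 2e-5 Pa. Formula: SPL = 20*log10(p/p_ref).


p / p_ref = 19.957 / 2e-5 = 997850
SPL = 20 * log10(997850) = 119.98 dB


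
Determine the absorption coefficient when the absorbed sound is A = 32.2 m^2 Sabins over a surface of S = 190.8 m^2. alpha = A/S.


Absorption coefficient = absorbed power / incident power
alpha = A / S = 32.2 / 190.8 = 0.16876


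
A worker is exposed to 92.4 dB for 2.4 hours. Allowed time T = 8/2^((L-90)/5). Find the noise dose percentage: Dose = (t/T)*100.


T_allowed = 8 / 2^((92.4 - 90)/5) = 5.73582 hr
Dose = 2.4 / 5.73582 * 100 = 41.842 %


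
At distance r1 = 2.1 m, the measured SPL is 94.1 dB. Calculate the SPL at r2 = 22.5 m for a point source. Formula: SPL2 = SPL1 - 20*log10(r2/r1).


r2/r1 = 22.5/2.1 = 10.7143
Correction = 20*log10(10.7143) = 20.5993 dB
SPL2 = 94.1 - 20.5993 = 73.501 dB


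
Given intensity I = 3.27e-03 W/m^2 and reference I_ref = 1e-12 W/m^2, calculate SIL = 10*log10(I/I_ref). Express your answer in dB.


I / I_ref = 3.27e-03 / 1e-12 = 3.27e+09
SIL = 10 * log10(3.27e+09) = 95.145 dB


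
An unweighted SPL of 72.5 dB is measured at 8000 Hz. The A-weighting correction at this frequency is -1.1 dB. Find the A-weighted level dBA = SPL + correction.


A-weighting table: 8000 Hz -> -1.1 dB correction
SPL_A = SPL + correction = 72.5 + (-1.1) = 71.4 dBA


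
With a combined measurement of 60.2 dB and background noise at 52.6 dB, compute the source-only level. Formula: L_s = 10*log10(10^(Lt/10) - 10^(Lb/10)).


10^(60.2/10) = 1.04713e+06
10^(52.6/10) = 181970
Difference = 1.04713e+06 - 181970 = 865160
L_source = 10*log10(865160) = 59.371 dB


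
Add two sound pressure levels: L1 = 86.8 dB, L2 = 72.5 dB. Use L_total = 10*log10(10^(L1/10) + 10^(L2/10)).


10^(86.8/10) = 4.7863e+08
10^(72.5/10) = 1.77828e+07
Sum = 4.7863e+08 + 1.77828e+07 = 4.96413e+08
L_total = 10*log10(4.96413e+08) = 86.958 dB


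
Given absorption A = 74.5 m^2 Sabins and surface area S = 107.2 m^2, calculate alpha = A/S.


Absorption coefficient = absorbed power / incident power
alpha = A / S = 74.5 / 107.2 = 0.69496


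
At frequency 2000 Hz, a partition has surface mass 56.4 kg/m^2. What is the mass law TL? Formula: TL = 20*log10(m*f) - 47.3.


m * f = 56.4 * 2000 = 112800
20*log10(112800) = 101.046 dB
TL = 101.046 - 47.3 = 53.746 dB


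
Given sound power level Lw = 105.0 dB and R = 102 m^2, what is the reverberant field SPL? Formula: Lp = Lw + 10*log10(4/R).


4/R = 4/102 = 0.0392157
Lp = 105.0 + 10*log10(0.0392157) = 90.935 dB


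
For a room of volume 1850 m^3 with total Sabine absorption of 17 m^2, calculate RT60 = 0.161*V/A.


RT60 = 0.161 * 1850 / 17 = 17.521 s


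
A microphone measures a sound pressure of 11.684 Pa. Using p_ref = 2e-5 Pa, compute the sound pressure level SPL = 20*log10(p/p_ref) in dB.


p / p_ref = 11.684 / 2e-5 = 584200
SPL = 20 * log10(584200) = 115.33 dB


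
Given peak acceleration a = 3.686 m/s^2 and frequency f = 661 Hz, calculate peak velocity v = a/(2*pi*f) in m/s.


omega = 2*pi*f = 2*pi*661 = 4153.19 rad/s
v = a / omega = 3.686 / 4153.19 = 0.00088751 m/s


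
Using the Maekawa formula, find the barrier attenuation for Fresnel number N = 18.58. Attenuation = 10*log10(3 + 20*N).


3 + 20*N = 3 + 20*18.58 = 374.6
Att = 10*log10(374.6) = 25.736 dB


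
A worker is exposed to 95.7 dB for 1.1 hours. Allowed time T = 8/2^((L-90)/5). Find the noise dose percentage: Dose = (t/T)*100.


T_allowed = 8 / 2^((95.7 - 90)/5) = 3.63008 hr
Dose = 1.1 / 3.63008 * 100 = 30.302 %


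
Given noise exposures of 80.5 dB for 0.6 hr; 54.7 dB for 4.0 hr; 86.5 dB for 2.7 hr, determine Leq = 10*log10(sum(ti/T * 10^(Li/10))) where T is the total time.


T_total = 0.6 + 4.0 + 2.7 = 7.3 hr
(0.6/7.3) * 10^(80.5/10) = 9.22207e+06
(4.0/7.3) * 10^(54.7/10) = 161710
(2.7/7.3) * 10^(86.5/10) = 1.65212e+08
Sum = 9.22207e+06 + 161710 + 1.65212e+08 = 1.74596e+08
Leq = 10*log10(1.74596e+08) = 82.42 dB


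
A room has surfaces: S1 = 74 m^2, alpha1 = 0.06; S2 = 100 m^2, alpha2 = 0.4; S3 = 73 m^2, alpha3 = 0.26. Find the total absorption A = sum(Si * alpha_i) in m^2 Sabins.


74 * 0.06 = 4.44
100 * 0.4 = 40
73 * 0.26 = 18.98
A_total = 4.44 + 40 + 18.98 = 63.42 m^2


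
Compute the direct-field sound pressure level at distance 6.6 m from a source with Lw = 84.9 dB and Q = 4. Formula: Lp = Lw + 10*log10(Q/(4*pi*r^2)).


4*pi*r^2 = 4*pi*6.6^2 = 547.391 m^2
Q / (4*pi*r^2) = 4 / 547.391 = 0.00730739
Lp = 84.9 + 10*log10(0.00730739) = 63.538 dB


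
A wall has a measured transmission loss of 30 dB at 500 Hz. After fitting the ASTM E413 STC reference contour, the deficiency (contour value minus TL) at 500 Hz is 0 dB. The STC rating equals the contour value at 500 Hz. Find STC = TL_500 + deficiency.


By ASTM E413, STC = value of the fitted reference contour at 500 Hz.
Contour value at 500 Hz = TL_500 + deficiency = 30 + 0 = 30
STC = 30


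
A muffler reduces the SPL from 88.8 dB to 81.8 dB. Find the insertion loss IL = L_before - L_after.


Insertion loss = SPL without muffler - SPL with muffler
IL = 88.8 - 81.8 = 7 dB


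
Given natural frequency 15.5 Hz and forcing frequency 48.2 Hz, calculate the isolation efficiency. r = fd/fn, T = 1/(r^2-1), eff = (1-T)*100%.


r = 48.2 / 15.5 = 3.10968
r^2 - 1 = 3.10968^2 - 1 = 8.67011
T = 1/8.67011 = 0.115339
Efficiency = (1 - 0.115339)*100 = 88.466 %


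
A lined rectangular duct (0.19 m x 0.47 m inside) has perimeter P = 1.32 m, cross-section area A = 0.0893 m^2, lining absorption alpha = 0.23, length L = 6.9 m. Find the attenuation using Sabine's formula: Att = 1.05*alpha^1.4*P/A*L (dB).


alpha^1.4 = 0.23^1.4 = 0.127767
Attenuation rate = 1.05 * alpha^1.4 * P / A
= 1.05 * 0.127767 * 1.32 / 0.0893 = 1.98304 dB/m
Total Att = 1.98304 * 6.9 = 13.683 dB


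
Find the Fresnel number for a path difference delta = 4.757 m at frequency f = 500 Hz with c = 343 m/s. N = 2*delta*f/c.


N = 2*delta*f/c = 2*delta/lambda, where lambda = c/f
lambda = 343 / 500 = 0.686 m
N = 2 * 4.757 / 0.686 = 13.869


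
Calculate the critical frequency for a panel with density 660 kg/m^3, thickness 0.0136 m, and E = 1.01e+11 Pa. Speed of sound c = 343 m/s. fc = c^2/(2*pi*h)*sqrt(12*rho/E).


12*rho/E = 12*660/1.01e+11 = 7.84158e-08
sqrt(12*rho/E) = sqrt(7.84158e-08) = 0.000280028
c^2/(2*pi*h) = 343^2/(2*pi*0.0136) = 1.3768e+06
fc = 1.3768e+06 * 0.000280028 = 385.54 Hz


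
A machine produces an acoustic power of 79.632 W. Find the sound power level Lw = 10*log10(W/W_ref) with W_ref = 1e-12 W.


W / W_ref = 79.632 / 1e-12 = 7.9632e+13
Lw = 10 * log10(7.9632e+13) = 139.01 dB


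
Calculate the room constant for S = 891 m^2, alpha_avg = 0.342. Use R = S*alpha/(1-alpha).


R = 891 * 0.342 / (1 - 0.342) = 463.1 m^2


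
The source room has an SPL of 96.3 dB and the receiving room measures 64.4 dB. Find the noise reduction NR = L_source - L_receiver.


NR = L_source - L_receiver (difference between source and receiving room levels)
NR = 96.3 - 64.4 = 31.9 dB


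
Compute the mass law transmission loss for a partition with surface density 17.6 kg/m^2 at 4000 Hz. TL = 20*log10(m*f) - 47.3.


m * f = 17.6 * 4000 = 70400
20*log10(70400) = 96.9515 dB
TL = 96.9515 - 47.3 = 49.651 dB
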